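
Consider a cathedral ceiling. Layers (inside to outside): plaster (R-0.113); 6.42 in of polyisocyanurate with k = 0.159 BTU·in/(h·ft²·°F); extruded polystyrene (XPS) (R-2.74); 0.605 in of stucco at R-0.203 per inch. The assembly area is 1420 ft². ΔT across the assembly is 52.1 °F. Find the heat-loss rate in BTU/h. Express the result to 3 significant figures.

6.42/0.159 = 40.38
0.605 × 0.203 = 0.1228
R_total = 0.113 + 40.38 + 2.74 + 0.1228 = 43.35 ft²·°F·h/BTU
Q = A·ΔT/R = 1420 × 52.1 / 43.35 = 1706 BTU/h

1710 BTU/h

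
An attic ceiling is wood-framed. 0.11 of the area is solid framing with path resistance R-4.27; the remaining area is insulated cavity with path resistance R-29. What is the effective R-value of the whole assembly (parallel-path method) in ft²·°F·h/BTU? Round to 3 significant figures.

U_eff = 0.89/29 + 0.11/4.27 = 0.03069 + 0.02576 = 0.05645
R_eff = 1/U_eff = 17.71 ft²·°F·h/BTU

17.7 ft²·°F·h/BTU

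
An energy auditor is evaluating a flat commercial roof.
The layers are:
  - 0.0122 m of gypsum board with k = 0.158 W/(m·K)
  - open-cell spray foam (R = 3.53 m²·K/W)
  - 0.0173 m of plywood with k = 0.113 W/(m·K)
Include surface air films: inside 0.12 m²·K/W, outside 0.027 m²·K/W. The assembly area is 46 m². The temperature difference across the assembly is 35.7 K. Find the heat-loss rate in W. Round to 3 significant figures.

420 W

0.0122/0.158 = 0.07722
0.0173/0.113 = 0.1531
R_total = 0.12 + 0.07722 + 3.53 + 0.1531 + 0.027 = 3.907 m²·K/W
Q = A·ΔT/R = 46 × 35.7 / 3.907 = 420.3 W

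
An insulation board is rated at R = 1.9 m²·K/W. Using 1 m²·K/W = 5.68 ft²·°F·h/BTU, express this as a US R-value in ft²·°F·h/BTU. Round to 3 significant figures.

R_US = 1.9 × 5.68 = 10.79

10.8 ft²·°F·h/BTU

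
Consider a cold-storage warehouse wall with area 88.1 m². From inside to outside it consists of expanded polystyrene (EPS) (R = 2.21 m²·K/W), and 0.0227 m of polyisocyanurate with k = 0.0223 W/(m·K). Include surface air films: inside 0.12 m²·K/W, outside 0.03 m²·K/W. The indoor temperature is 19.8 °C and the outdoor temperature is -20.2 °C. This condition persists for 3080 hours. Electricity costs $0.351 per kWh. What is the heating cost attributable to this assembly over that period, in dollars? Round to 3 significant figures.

0.0227/0.0223 = 1.018
R_total = 0.12 + 2.21 + 1.018 + 0.03 = 3.378 m²·K/W
Q = 88.1 × (19.8 − (-20.2)) / 3.378 = 1043 W
E = 1043 W × 3080 h / 1000 = 3213 kWh
Cost = 3213 × 0.351 = $1128

1130 dollars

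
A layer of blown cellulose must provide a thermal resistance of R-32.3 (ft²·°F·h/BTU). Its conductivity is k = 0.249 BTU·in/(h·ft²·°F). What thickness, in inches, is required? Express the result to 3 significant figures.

8.04 in

L = R × k = 32.3 × 0.249 = 8.043 in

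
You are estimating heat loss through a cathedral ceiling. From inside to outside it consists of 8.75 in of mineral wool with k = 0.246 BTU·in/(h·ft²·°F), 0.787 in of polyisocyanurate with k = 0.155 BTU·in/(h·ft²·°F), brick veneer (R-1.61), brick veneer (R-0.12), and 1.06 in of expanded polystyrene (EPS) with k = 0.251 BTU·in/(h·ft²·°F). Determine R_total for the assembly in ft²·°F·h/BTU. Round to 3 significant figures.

46.6 ft²·°F·h/BTU

8.75/0.246 = 35.57
0.787/0.155 = 5.077
1.06/0.251 = 4.223
R_total = 35.57 + 5.077 + 1.61 + 0.12 + 4.223 = 46.6 ft²·°F·h/BTU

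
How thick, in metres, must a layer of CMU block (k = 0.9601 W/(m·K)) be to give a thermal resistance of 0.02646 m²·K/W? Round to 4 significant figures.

L = R·k = 0.02646 × 0.9601 = 0.025404 m

0.02540 m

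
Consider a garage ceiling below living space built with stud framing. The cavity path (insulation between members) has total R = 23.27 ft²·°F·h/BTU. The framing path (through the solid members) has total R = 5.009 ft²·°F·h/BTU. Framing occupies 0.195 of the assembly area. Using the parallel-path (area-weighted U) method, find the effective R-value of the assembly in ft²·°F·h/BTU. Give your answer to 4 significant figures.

U_eff = 0.805/23.27 + 0.195/5.009 = 0.034594 + 0.03893 = 0.073524
R_eff = 1/U_eff = 13.601 ft²·°F·h/BTU

13.60 ft²·°F·h/BTU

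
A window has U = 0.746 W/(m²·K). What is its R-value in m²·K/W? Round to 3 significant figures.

R = 1/U = 1/0.746 = 1.34

1.34 m²·K/W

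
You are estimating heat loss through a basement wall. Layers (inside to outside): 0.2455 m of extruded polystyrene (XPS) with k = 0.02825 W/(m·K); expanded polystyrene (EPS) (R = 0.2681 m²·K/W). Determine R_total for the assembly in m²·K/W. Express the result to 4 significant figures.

8.958 m²·K/W

0.2455/0.02825 = 8.6903
R_total = 8.6903 + 0.2681 = 8.9584 m²·K/W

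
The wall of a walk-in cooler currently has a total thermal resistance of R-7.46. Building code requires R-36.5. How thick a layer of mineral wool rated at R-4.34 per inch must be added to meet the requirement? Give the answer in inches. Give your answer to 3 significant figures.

ΔR = 36.5 − 7.46 = 29.04 ft²·°F·h/BTU
L = ΔR / (R/in) = 29.04/4.34 = 6.691 in

6.69 in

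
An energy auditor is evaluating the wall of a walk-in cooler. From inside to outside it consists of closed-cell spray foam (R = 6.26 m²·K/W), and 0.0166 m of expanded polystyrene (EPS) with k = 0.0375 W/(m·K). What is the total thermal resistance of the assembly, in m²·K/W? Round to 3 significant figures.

0.0166/0.0375 = 0.4427
R_total = 6.26 + 0.4427 = 6.703 m²·K/W

6.70 m²·K/W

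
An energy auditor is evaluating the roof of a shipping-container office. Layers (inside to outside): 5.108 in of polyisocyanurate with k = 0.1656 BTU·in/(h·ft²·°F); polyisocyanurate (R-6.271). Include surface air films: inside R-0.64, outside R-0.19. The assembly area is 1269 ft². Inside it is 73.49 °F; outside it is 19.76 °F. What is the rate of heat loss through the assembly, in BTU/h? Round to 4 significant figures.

1797 BTU/h

5.108/0.1656 = 30.845
R_total = 0.64 + 30.845 + 6.271 + 0.19 = 37.946 ft²·°F·h/BTU
Q = A·ΔT/R = 1269 × (73.49 − 19.76) / 37.946 = 1796.8 BTU/h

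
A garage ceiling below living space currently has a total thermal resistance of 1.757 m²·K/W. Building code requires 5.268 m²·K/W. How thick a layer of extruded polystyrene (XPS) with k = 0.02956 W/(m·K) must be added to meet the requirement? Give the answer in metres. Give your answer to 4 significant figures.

0.1038 m

ΔR = 5.268 − 1.757 = 3.511 m²·K/W
L = ΔR × k = 3.511 × 0.02956 = 0.10379 m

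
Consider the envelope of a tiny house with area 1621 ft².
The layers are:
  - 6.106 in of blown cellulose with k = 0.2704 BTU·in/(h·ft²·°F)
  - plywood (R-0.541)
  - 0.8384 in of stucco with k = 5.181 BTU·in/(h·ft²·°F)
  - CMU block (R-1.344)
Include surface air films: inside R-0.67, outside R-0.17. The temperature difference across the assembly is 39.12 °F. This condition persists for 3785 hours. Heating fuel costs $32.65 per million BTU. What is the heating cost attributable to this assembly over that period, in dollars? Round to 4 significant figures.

307.7 dollars

6.106/0.2704 = 22.581
0.8384/5.181 = 0.16182
R_total = 0.67 + 22.581 + 0.541 + 0.16182 + 1.344 + 0.17 = 25.468 ft²·°F·h/BTU
Q = 1621 × 39.12 / 25.468 = 2489.9 BTU/h
E = 2489.9 × 3785 = 9424300 BTU
Cost = 9424300/10⁶ × 32.65 = $307.7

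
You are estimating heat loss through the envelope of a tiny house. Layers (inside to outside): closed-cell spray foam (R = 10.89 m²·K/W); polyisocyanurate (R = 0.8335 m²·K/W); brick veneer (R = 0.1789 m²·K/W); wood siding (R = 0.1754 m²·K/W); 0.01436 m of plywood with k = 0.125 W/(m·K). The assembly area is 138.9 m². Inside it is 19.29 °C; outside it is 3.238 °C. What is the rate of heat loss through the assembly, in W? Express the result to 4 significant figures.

0.01436/0.125 = 0.11488
R_total = 10.89 + 0.8335 + 0.1789 + 0.1754 + 0.11488 = 12.193 m²·K/W
Q = A·ΔT/R = 138.9 × (19.29 − 3.238) / 12.193 = 182.87 W

182.9 W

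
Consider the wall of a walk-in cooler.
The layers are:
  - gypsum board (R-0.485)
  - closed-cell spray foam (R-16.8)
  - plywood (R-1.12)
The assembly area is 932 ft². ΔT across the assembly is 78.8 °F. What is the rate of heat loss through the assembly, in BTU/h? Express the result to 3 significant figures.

3990 BTU/h

R_total = 0.485 + 16.8 + 1.12 = 18.41 ft²·°F·h/BTU
Q = A·ΔT/R = 932 × 78.8 / 18.41 = 3990 BTU/h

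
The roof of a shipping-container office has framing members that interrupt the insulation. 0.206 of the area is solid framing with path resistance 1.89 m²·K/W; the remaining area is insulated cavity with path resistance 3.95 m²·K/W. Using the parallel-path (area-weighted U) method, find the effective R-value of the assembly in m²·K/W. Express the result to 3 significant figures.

U_eff = 0.794/3.95 + 0.206/1.89 = 0.201 + 0.109 = 0.31
R_eff = 1/U_eff = 3.226 m²·K/W

3.23 m²·K/W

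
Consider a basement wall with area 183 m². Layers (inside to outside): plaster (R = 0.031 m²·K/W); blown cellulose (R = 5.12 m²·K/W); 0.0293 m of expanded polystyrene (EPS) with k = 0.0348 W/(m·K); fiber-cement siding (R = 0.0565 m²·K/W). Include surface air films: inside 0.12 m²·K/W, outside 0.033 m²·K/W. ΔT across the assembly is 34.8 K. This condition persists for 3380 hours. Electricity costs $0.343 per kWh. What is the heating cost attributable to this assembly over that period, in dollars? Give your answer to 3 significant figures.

1190 dollars

0.0293/0.0348 = 0.842
R_total = 0.12 + 0.031 + 5.12 + 0.842 + 0.0565 + 0.033 = 6.202 m²·K/W
Q = 183 × 34.8 / 6.202 = 1027 W
E = 1027 W × 3380 h / 1000 = 3470 kWh
Cost = 3470 × 0.343 = $1190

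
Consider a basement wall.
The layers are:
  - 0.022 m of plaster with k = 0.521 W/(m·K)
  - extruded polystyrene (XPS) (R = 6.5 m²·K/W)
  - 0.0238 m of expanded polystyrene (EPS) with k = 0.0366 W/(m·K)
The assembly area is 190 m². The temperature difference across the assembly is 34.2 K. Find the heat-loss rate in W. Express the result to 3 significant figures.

0.022/0.521 = 0.04223
0.0238/0.0366 = 0.6503
R_total = 0.04223 + 6.5 + 0.6503 = 7.192 m²·K/W
Q = A·ΔT/R = 190 × 34.2 / 7.192 = 903.4 W

903 W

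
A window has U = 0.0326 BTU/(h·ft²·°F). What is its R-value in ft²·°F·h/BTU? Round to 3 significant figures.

R = 1/U = 1/0.0326 = 30.67

30.7 ft²·°F·h/BTU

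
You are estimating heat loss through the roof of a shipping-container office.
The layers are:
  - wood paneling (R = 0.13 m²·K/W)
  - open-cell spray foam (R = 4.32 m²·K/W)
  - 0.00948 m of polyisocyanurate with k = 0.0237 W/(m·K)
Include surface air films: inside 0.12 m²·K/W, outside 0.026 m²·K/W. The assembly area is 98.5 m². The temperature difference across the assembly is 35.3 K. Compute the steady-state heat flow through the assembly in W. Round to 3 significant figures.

0.00948/0.0237 = 0.4
R_total = 0.12 + 0.13 + 4.32 + 0.4 + 0.026 = 4.996 m²·K/W
Q = A·ΔT/R = 98.5 × 35.3 / 4.996 = 696 W

696 W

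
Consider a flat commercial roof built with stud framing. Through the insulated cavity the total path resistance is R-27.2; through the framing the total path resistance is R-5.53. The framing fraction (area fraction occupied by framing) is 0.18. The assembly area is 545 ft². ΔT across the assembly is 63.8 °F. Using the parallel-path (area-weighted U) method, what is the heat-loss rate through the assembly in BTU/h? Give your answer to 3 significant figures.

U_eff = 0.82/27.2 + 0.18/5.53 = 0.03015 + 0.03255 = 0.0627
R_eff = 1/U_eff = 15.95 ft²·°F·h/BTU
Q = 545 × 63.8 / 15.95 = 2180 BTU/h

2180 BTU/h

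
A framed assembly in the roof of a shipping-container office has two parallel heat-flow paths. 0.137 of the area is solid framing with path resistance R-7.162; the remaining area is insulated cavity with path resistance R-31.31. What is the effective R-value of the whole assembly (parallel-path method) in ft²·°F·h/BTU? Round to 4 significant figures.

21.42 ft²·°F·h/BTU

U_eff = 0.863/31.31 + 0.137/7.162 = 0.027563 + 0.019129 = 0.046692
R_eff = 1/U_eff = 21.417 ft²·°F·h/BTU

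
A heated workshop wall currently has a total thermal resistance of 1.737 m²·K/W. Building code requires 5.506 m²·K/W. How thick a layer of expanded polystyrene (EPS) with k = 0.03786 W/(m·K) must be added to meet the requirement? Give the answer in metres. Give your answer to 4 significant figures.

0.1427 m

ΔR = 5.506 − 1.737 = 3.769 m²·K/W
L = ΔR × k = 3.769 × 0.03786 = 0.14269 m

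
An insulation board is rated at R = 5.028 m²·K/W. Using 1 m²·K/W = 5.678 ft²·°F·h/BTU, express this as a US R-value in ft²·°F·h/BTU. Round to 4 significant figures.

28.55 ft²·°F·h/BTU

R_US = 5.028 × 5.678 = 28.549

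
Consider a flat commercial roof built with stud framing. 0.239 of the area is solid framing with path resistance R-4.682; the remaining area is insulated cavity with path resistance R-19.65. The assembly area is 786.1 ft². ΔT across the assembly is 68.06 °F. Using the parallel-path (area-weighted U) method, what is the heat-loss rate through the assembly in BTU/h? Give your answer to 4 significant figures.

4803 BTU/h

U_eff = 0.761/19.65 + 0.239/4.682 = 0.038728 + 0.051047 = 0.089774
R_eff = 1/U_eff = 11.139 ft²·°F·h/BTU
Q = 786.1 × 68.06 / 11.139 = 4803.1 BTU/h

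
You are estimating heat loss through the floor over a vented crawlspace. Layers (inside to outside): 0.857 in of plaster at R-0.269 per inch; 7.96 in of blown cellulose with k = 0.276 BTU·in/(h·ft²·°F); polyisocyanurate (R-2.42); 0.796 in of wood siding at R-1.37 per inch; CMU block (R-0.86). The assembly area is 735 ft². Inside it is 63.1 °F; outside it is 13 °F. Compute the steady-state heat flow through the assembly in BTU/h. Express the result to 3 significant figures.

1100 BTU/h

0.857 × 0.269 = 0.2305
7.96/0.276 = 28.84
0.796 × 1.37 = 1.091
R_total = 0.2305 + 28.84 + 2.42 + 1.091 + 0.86 = 33.44 ft²·°F·h/BTU
Q = A·ΔT/R = 735 × (63.1 − 13) / 33.44 = 1101 BTU/h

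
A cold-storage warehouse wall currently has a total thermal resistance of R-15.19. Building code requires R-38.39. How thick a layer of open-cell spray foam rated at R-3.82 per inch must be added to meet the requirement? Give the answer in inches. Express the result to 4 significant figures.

ΔR = 38.39 − 15.19 = 23.2 ft²·°F·h/BTU
L = ΔR / (R/in) = 23.2/3.82 = 6.0733 in

6.073 in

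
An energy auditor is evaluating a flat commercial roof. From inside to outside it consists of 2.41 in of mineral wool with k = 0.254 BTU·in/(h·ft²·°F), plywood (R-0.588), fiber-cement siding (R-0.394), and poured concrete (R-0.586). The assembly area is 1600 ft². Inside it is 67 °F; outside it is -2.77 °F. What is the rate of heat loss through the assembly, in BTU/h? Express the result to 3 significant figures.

10100 BTU/h

2.41/0.254 = 9.488
R_total = 9.488 + 0.588 + 0.394 + 0.586 = 11.06 ft²·°F·h/BTU
Q = A·ΔT/R = 1600 × (67 − (-2.77)) / 11.06 = 10100 BTU/h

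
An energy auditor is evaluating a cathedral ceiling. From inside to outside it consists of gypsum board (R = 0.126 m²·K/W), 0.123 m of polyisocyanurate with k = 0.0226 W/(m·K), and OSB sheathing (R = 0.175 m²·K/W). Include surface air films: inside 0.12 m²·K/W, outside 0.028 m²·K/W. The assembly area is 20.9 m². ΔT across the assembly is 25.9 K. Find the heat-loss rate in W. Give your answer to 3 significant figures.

91.9 W

0.123/0.0226 = 5.442
R_total = 0.12 + 0.126 + 5.442 + 0.175 + 0.028 = 5.891 m²·K/W
Q = A·ΔT/R = 20.9 × 25.9 / 5.891 = 91.88 W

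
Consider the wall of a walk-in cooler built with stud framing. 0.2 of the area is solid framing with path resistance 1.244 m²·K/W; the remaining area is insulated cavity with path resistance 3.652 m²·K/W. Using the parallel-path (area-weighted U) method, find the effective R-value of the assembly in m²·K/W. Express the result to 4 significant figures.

2.633 m²·K/W

U_eff = 0.8/3.652 + 0.2/1.244 = 0.21906 + 0.16077 = 0.37983
R_eff = 1/U_eff = 2.6328 m²·K/W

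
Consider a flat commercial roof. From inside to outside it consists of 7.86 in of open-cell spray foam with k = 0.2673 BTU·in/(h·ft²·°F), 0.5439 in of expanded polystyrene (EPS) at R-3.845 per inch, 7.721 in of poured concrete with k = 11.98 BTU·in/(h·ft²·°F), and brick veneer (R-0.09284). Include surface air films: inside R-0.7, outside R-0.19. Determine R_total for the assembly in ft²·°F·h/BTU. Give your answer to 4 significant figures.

7.86/0.2673 = 29.405
0.5439 × 3.845 = 2.0913
7.721/11.98 = 0.64449
R_total = 0.7 + 29.405 + 2.0913 + 0.64449 + 0.09284 + 0.19 = 33.124 ft²·°F·h/BTU

33.12 ft²·°F·h/BTU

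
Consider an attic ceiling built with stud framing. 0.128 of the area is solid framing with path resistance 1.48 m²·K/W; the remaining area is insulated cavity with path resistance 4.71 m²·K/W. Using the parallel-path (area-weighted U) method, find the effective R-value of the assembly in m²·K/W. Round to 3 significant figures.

U_eff = 0.872/4.71 + 0.128/1.48 = 0.1851 + 0.08649 = 0.2716
R_eff = 1/U_eff = 3.682 m²·K/W

3.68 m²·K/W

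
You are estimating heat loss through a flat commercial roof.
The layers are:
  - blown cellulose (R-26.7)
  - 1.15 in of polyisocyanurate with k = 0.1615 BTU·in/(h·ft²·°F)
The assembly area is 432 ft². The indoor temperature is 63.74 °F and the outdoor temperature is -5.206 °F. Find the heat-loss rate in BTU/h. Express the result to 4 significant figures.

1.15/0.1615 = 7.1207
R_total = 26.7 + 7.1207 = 33.821 ft²·°F·h/BTU
Q = A·ΔT/R = 432 × (63.74 − (-5.206)) / 33.821 = 880.66 BTU/h

880.7 BTU/h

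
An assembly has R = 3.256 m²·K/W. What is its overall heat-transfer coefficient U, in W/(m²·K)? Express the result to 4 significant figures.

0.3071 W/(m²·K)

U = 1/R = 1/3.256 = 0.30713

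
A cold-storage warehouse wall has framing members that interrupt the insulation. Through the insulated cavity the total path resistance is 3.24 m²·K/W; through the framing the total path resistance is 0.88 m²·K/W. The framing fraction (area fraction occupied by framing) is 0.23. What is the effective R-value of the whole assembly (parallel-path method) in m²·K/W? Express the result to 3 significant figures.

U_eff = 0.77/3.24 + 0.23/0.88 = 0.2377 + 0.2614 = 0.499
R_eff = 1/U_eff = 2.004 m²·K/W

2.00 m²·K/W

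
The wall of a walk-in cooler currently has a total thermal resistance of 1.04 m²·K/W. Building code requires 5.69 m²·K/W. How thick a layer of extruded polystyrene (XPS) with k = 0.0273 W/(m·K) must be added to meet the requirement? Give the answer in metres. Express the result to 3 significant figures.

0.127 m

ΔR = 5.69 − 1.04 = 4.65 m²·K/W
L = ΔR × k = 4.65 × 0.0273 = 0.1269 m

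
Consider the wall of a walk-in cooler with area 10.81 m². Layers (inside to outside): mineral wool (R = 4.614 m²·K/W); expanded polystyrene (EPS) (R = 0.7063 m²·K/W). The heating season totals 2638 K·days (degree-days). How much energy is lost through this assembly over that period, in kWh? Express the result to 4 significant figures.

128.6 kWh

R_total = 4.614 + 0.7063 = 5.3203 m²·K/W
E = A × HDD × 24 / R / 1000 = 10.81 × 2638 × 24 / 5.3203 / 1000 = 128.64 kWh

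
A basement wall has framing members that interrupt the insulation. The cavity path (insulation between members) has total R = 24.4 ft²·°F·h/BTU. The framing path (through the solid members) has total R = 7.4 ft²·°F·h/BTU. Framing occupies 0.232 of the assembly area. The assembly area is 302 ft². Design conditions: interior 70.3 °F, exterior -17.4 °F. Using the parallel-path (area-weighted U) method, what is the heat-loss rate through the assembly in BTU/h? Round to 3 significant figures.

U_eff = 0.768/24.4 + 0.232/7.4 = 0.03148 + 0.03135 = 0.06283
R_eff = 1/U_eff = 15.92 ft²·°F·h/BTU
Q = 302 × (70.3 − (-17.4)) / 15.92 = 1664 BTU/h

1660 BTU/h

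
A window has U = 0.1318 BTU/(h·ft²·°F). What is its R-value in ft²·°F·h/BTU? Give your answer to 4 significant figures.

7.587 ft²·°F·h/BTU

R = 1/U = 1/0.1318 = 7.5873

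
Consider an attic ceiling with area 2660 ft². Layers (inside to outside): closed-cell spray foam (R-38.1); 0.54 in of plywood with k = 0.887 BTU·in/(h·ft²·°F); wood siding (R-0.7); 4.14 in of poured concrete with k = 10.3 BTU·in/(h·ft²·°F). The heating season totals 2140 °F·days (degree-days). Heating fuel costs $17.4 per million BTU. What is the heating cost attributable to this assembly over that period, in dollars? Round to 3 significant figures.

59.7 dollars

0.54/0.887 = 0.6088
4.14/10.3 = 0.4019
R_total = 38.1 + 0.6088 + 0.7 + 0.4019 = 39.81 ft²·°F·h/BTU
E = A × HDD × 24 / R = 2660 × 2140 × 24 / 39.81 = 3432000 BTU
Cost = 3432000/10⁶ × 17.4 = $59.71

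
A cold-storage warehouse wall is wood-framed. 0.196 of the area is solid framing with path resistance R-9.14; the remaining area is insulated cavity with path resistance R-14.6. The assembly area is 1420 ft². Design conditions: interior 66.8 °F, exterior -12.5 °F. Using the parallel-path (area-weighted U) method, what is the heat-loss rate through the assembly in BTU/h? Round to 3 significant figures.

8620 BTU/h

U_eff = 0.804/14.6 + 0.196/9.14 = 0.05507 + 0.02144 = 0.07651
R_eff = 1/U_eff = 13.07 ft²·°F·h/BTU
Q = 1420 × (66.8 − (-12.5)) / 13.07 = 8616 BTU/h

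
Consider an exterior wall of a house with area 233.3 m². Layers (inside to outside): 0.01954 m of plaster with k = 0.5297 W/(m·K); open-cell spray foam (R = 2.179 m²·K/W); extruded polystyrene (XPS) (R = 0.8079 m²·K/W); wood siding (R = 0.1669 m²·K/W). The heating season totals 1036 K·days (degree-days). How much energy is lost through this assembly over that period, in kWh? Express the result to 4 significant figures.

1818 kWh

0.01954/0.5297 = 0.036889
R_total = 0.036889 + 2.179 + 0.8079 + 0.1669 = 3.1907 m²·K/W
E = A × HDD × 24 / R / 1000 = 233.3 × 1036 × 24 / 3.1907 / 1000 = 1818 kWh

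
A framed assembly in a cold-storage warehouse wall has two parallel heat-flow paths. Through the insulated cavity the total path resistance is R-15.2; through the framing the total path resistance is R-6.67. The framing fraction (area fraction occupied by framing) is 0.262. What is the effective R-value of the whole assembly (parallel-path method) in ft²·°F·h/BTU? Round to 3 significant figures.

11.4 ft²·°F·h/BTU

U_eff = 0.738/15.2 + 0.262/6.67 = 0.04855 + 0.03928 = 0.08783
R_eff = 1/U_eff = 11.39 ft²·°F·h/BTU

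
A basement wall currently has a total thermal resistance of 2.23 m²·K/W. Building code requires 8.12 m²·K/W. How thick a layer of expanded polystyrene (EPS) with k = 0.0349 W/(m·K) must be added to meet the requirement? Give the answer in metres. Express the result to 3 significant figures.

0.206 m

ΔR = 8.12 − 2.23 = 5.89 m²·K/W
L = ΔR × k = 5.89 × 0.0349 = 0.2056 m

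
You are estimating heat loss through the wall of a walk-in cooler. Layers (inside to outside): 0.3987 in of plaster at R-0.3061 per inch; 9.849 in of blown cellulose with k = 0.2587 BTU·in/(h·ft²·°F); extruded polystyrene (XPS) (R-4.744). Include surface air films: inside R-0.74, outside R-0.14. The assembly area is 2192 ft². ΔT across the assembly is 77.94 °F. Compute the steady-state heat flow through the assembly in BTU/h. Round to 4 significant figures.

0.3987 × 0.3061 = 0.12204
9.849/0.2587 = 38.071
R_total = 0.74 + 0.12204 + 38.071 + 4.744 + 0.14 = 43.817 ft²·°F·h/BTU
Q = A·ΔT/R = 2192 × 77.94 / 43.817 = 3899 BTU/h

3899 BTU/h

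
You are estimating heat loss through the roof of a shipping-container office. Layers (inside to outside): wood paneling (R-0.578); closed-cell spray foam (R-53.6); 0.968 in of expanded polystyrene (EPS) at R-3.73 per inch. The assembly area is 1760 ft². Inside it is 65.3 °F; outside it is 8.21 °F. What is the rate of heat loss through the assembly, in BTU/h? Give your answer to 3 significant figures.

1740 BTU/h

0.968 × 3.73 = 3.611
R_total = 0.578 + 53.6 + 3.611 = 57.79 ft²·°F·h/BTU
Q = A·ΔT/R = 1760 × (65.3 − 8.21) / 57.79 = 1739 BTU/h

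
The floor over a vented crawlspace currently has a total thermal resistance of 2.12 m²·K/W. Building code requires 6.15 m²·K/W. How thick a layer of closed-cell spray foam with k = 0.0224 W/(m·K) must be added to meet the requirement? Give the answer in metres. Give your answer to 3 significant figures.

ΔR = 6.15 − 2.12 = 4.03 m²·K/W
L = ΔR × k = 4.03 × 0.0224 = 0.09027 m

0.0903 m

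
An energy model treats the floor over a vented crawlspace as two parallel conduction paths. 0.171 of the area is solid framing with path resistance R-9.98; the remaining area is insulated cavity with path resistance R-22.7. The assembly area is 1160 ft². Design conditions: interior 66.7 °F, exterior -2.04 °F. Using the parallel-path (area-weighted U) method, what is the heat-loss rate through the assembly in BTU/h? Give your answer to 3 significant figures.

4280 BTU/h

U_eff = 0.829/22.7 + 0.171/9.98 = 0.03652 + 0.01713 = 0.05365
R_eff = 1/U_eff = 18.64 ft²·°F·h/BTU
Q = 1160 × (66.7 − (-2.04)) / 18.64 = 4278 BTU/h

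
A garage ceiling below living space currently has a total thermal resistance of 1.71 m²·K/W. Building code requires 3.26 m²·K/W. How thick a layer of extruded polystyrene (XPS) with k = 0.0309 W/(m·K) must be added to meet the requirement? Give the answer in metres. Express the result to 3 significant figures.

ΔR = 3.26 − 1.71 = 1.55 m²·K/W
L = ΔR × k = 1.55 × 0.0309 = 0.04789 m

0.0479 m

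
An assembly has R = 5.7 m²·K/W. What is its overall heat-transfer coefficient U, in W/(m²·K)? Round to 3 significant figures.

0.175 W/(m²·K)

U = 1/R = 1/5.7 = 0.1754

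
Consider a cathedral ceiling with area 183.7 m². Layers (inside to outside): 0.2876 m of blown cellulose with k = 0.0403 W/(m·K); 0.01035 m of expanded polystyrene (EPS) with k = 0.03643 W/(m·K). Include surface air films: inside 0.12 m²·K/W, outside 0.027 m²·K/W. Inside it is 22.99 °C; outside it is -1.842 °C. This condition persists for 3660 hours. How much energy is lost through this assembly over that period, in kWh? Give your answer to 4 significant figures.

2206 kWh

0.2876/0.0403 = 7.1365
0.01035/0.03643 = 0.28411
R_total = 0.12 + 7.1365 + 0.28411 + 0.027 = 7.5676 m²·K/W
Q = 183.7 × (22.99 − (-1.842)) / 7.5676 = 602.79 W
E = 602.79 W × 3660 h / 1000 = 2206.2 kWh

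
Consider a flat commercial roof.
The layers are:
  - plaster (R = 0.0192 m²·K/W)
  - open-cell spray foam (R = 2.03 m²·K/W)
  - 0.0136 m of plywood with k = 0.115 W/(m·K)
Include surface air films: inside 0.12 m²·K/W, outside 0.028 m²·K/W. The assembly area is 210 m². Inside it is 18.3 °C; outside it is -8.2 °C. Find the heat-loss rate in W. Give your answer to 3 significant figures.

0.0136/0.115 = 0.1183
R_total = 0.12 + 0.0192 + 2.03 + 0.1183 + 0.028 = 2.315 m²·K/W
Q = A·ΔT/R = 210 × (18.3 − (-8.2)) / 2.315 = 2403 W

2400 W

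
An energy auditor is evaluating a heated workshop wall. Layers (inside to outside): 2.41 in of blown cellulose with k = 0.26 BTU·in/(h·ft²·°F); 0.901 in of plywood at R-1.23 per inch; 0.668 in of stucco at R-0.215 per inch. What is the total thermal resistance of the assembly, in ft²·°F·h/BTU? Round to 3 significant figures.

10.5 ft²·°F·h/BTU

2.41/0.26 = 9.269
0.901 × 1.23 = 1.108
0.668 × 0.215 = 0.1436
R_total = 9.269 + 1.108 + 0.1436 = 10.52 ft²·°F·h/BTU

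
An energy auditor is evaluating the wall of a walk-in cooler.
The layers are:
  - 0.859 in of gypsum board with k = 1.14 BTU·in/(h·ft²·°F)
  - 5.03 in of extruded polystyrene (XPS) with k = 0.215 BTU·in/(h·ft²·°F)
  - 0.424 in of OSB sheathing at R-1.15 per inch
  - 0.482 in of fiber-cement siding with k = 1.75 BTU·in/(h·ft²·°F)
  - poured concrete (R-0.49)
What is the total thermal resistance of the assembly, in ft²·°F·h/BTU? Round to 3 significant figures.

25.4 ft²·°F·h/BTU

0.859/1.14 = 0.7535
5.03/0.215 = 23.4
0.424 × 1.15 = 0.4876
0.482/1.75 = 0.2754
R_total = 0.7535 + 23.4 + 0.4876 + 0.2754 + 0.49 = 25.4 ft²·°F·h/BTU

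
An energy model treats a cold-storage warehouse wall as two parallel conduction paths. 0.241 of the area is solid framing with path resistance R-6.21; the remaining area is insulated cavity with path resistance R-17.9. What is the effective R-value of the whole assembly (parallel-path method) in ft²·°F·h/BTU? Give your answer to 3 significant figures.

U_eff = 0.759/17.9 + 0.241/6.21 = 0.0424 + 0.03881 = 0.08121
R_eff = 1/U_eff = 12.31 ft²·°F·h/BTU

12.3 ft²·°F·h/BTU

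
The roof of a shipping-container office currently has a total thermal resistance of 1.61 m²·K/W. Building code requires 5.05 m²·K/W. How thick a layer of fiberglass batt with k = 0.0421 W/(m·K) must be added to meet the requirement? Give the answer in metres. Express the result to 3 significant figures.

ΔR = 5.05 − 1.61 = 3.44 m²·K/W
L = ΔR × k = 3.44 × 0.0421 = 0.1448 m

0.145 m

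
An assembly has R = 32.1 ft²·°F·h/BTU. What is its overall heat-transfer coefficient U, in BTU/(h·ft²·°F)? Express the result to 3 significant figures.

U = 1/R = 1/32.1 = 0.03115

0.0312 BTU/(h·ft²·°F)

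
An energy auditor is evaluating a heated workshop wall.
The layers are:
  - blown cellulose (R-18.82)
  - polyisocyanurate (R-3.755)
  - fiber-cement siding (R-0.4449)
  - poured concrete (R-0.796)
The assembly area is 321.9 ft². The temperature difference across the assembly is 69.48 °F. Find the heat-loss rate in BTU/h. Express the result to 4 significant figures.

R_total = 18.82 + 3.755 + 0.4449 + 0.796 = 23.816 ft²·°F·h/BTU
Q = A·ΔT/R = 321.9 × 69.48 / 23.816 = 939.1 BTU/h

939.1 BTU/h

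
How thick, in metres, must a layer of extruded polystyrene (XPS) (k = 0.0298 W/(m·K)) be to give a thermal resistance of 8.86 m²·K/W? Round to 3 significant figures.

L = R·k = 8.86 × 0.0298 = 0.264 m

0.264 m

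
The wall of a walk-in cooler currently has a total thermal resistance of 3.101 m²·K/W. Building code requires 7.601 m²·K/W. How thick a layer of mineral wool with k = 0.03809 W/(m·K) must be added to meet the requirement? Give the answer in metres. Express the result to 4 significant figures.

0.1714 m

ΔR = 7.601 − 3.101 = 4.5 m²·K/W
L = ΔR × k = 4.5 × 0.03809 = 0.17141 m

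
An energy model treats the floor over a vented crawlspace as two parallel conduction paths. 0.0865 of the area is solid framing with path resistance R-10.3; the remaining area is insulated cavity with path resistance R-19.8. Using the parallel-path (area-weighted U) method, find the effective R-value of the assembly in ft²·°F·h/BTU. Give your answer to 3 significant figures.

18.3 ft²·°F·h/BTU

U_eff = 0.9135/19.8 + 0.0865/10.3 = 0.04614 + 0.008398 = 0.05453
R_eff = 1/U_eff = 18.34 ft²·°F·h/BTU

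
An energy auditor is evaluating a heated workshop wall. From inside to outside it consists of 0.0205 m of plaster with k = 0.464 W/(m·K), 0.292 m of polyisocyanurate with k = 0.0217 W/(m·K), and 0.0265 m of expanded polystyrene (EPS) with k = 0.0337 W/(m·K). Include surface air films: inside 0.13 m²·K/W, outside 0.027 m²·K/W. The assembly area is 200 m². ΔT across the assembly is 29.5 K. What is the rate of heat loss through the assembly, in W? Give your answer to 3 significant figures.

0.0205/0.464 = 0.04418
0.292/0.0217 = 13.46
0.0265/0.0337 = 0.7864
R_total = 0.13 + 0.04418 + 13.46 + 0.7864 + 0.027 = 14.44 m²·K/W
Q = A·ΔT/R = 200 × 29.5 / 14.44 = 408.5 W

408 W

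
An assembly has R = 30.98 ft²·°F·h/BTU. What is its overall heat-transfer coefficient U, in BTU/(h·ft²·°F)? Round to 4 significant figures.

U = 1/R = 1/30.98 = 0.032279

0.03228 BTU/(h·ft²·°F)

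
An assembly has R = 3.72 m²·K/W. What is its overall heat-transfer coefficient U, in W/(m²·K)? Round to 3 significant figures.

U = 1/R = 1/3.72 = 0.2688

0.269 W/(m²·K)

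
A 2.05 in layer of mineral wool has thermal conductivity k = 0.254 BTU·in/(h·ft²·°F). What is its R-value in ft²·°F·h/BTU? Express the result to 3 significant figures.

8.07 ft²·°F·h/BTU

R = L/k = 2.05/0.254 = 8.071 ft²·°F·h/BTU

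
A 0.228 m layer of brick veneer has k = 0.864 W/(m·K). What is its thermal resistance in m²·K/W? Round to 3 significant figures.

0.264 m²·K/W

R = L/k = 0.228/0.864 = 0.2639 m²·K/W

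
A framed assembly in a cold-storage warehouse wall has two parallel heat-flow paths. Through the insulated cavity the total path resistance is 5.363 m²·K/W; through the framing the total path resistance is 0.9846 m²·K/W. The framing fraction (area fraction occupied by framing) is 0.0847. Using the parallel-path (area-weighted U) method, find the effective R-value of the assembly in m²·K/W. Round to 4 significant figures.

U_eff = 0.9153/5.363 + 0.0847/0.9846 = 0.17067 + 0.086025 = 0.25669
R_eff = 1/U_eff = 3.8957 m²·K/W

3.896 m²·K/W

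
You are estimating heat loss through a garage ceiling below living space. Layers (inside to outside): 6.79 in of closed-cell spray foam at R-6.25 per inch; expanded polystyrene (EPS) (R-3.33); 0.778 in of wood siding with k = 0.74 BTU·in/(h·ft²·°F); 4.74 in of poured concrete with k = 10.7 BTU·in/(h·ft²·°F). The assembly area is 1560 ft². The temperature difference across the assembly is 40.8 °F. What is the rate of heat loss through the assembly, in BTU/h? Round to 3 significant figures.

1350 BTU/h

6.79 × 6.25 = 42.44
0.778/0.74 = 1.051
4.74/10.7 = 0.443
R_total = 42.44 + 3.33 + 1.051 + 0.443 = 47.26 ft²·°F·h/BTU
Q = A·ΔT/R = 1560 × 40.8 / 47.26 = 1347 BTU/h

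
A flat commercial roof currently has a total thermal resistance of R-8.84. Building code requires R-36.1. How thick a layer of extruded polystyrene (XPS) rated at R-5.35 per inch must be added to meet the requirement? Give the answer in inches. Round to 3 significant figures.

5.10 in

ΔR = 36.1 − 8.84 = 27.26 ft²·°F·h/BTU
L = ΔR / (R/in) = 27.26/5.35 = 5.095 in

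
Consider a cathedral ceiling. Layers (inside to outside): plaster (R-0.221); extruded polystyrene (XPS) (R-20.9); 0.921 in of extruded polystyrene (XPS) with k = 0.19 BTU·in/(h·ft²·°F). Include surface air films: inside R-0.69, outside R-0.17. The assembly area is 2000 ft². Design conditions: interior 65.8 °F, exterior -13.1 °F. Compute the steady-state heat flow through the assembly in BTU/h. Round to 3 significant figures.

0.921/0.19 = 4.847
R_total = 0.69 + 0.221 + 20.9 + 4.847 + 0.17 = 26.83 ft²·°F·h/BTU
Q = A·ΔT/R = 2000 × (65.8 − (-13.1)) / 26.83 = 5882 BTU/h

5880 BTU/h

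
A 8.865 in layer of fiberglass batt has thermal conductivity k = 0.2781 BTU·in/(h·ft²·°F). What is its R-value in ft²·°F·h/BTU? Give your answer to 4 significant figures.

31.88 ft²·°F·h/BTU

R = L/k = 8.865/0.2781 = 31.877 ft²·°F·h/BTU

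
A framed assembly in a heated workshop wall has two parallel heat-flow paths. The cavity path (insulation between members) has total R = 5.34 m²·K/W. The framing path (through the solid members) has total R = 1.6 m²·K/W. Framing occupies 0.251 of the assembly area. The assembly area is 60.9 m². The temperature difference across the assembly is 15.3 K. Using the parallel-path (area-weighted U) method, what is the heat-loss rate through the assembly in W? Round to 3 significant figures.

277 W

U_eff = 0.749/5.34 + 0.251/1.6 = 0.1403 + 0.1569 = 0.2971
R_eff = 1/U_eff = 3.365 m²·K/W
Q = 60.9 × 15.3 / 3.365 = 276.9 W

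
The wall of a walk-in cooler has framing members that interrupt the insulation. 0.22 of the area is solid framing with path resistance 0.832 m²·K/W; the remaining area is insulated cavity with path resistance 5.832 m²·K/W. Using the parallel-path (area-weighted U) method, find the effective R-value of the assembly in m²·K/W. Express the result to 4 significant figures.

U_eff = 0.78/5.832 + 0.22/0.832 = 0.13374 + 0.26442 = 0.39817
R_eff = 1/U_eff = 2.5115 m²·K/W

2.512 m²·K/W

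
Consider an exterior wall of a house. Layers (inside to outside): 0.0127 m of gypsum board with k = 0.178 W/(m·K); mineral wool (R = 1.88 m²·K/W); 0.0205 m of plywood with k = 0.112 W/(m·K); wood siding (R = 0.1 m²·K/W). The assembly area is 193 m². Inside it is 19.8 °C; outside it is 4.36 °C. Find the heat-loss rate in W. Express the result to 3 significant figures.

1330 W

0.0127/0.178 = 0.07135
0.0205/0.112 = 0.183
R_total = 0.07135 + 1.88 + 0.183 + 0.1 = 2.234 m²·K/W
Q = A·ΔT/R = 193 × (19.8 − 4.36) / 2.234 = 1334 W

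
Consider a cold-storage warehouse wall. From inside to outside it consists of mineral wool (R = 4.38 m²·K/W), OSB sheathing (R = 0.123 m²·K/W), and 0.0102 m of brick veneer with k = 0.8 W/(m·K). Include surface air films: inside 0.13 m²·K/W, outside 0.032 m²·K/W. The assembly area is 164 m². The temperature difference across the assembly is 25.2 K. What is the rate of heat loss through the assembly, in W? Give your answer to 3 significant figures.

884 W

0.0102/0.8 = 0.01275
R_total = 0.13 + 4.38 + 0.123 + 0.01275 + 0.032 = 4.678 m²·K/W
Q = A·ΔT/R = 164 × 25.2 / 4.678 = 883.5 W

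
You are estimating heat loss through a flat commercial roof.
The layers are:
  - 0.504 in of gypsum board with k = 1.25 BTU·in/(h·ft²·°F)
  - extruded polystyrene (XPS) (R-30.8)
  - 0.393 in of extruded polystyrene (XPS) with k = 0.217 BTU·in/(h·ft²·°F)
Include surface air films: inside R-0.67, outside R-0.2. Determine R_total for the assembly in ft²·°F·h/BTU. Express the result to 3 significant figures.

0.504/1.25 = 0.4032
0.393/0.217 = 1.811
R_total = 0.67 + 0.4032 + 30.8 + 1.811 + 0.2 = 33.88 ft²·°F·h/BTU

33.9 ft²·°F·h/BTU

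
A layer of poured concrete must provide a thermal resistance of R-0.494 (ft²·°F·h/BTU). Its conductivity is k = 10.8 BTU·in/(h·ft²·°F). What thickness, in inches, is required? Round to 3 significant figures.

5.34 in

L = R × k = 0.494 × 10.8 = 5.335 in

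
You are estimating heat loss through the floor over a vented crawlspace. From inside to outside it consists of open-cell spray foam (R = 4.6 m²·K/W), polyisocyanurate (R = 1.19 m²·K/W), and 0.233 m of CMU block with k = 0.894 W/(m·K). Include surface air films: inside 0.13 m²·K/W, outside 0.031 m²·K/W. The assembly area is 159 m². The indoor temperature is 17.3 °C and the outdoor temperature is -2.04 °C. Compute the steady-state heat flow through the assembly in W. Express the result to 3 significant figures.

495 W

0.233/0.894 = 0.2606
R_total = 0.13 + 4.6 + 1.19 + 0.2606 + 0.031 = 6.212 m²·K/W
Q = A·ΔT/R = 159 × (17.3 − (-2.04)) / 6.212 = 495 W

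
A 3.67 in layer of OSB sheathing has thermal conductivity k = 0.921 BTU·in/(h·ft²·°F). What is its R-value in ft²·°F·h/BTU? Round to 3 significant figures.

R = L/k = 3.67/0.921 = 3.985 ft²·°F·h/BTU

3.98 ft²·°F·h/BTU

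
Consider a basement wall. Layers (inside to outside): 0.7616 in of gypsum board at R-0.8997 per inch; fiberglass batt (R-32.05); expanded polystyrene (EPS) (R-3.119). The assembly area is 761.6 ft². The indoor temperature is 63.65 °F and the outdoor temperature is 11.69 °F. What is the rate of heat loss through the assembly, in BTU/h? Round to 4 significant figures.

1104 BTU/h

0.7616 × 0.8997 = 0.68521
R_total = 0.68521 + 32.05 + 3.119 = 35.854 ft²·°F·h/BTU
Q = A·ΔT/R = 761.6 × (63.65 − 11.69) / 35.854 = 1103.7 BTU/h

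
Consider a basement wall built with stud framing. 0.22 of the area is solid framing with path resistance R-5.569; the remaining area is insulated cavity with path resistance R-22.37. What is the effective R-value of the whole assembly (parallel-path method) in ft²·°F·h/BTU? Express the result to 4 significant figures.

13.45 ft²·°F·h/BTU

U_eff = 0.78/22.37 + 0.22/5.569 = 0.034868 + 0.039504 = 0.074373
R_eff = 1/U_eff = 13.446 ft²·°F·h/BTU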